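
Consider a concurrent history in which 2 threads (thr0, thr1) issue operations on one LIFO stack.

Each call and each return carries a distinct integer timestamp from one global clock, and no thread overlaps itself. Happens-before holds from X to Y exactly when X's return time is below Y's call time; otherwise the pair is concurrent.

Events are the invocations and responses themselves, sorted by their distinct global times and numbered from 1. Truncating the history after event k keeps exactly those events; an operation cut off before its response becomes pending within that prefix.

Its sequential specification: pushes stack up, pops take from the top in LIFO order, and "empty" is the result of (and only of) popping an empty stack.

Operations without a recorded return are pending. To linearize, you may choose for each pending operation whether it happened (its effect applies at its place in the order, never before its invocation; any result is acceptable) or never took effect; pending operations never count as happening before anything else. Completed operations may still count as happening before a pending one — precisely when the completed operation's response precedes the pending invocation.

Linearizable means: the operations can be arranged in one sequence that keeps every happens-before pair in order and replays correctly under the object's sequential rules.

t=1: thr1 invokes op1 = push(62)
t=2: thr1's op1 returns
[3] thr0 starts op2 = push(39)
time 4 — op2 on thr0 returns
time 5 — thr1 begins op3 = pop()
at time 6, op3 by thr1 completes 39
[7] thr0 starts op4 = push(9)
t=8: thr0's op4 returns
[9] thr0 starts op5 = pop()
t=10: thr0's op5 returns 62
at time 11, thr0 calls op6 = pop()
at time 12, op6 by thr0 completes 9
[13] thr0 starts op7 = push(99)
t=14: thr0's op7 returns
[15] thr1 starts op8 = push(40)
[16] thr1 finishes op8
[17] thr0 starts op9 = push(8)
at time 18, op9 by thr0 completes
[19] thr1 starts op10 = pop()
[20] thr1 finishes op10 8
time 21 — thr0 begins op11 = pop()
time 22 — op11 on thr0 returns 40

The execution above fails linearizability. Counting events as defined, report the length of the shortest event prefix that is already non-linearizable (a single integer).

10

a valid linearization of events 1..9 exists, for instance op1, op2, op3, op4:
after step 1 (op1 push(62)): stack <62>
after step 2 (op2 push(39)): stack <62,39>
after step 3 (op3 pop() → 39): stack <62>
after step 4 (op4 push(9)): stack <62,9>
once event 10 joins (op5's response, time 10), exhaustive search finds no witness
for example op1, op2, op3, op4, op5 fails at step 5: op5 pop() → 62 is not legal there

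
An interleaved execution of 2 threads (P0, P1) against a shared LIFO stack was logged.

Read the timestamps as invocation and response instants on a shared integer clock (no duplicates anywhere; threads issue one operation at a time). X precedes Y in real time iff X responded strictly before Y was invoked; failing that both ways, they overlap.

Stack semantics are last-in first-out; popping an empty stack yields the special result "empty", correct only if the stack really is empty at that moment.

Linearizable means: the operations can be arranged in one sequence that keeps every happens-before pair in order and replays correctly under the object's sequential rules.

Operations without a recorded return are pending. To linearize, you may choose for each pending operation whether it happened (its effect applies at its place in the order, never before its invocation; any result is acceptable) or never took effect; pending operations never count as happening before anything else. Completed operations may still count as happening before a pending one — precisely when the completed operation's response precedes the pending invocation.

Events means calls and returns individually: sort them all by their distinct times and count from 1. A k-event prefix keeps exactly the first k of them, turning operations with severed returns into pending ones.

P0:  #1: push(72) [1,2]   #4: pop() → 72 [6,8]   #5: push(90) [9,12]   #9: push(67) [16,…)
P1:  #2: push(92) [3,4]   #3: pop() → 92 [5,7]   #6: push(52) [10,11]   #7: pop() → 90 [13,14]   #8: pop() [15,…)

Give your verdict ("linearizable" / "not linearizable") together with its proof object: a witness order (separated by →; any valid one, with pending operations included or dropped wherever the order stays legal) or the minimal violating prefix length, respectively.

linearizable — witness: #1 → #2 → #3 → #4 → #6 → #5 → #7

after step 1 (#1 push(72)): stack <72>
after step 2 (#2 push(92)): stack <72,92>
after step 3 (#3 pop() → 92): stack <72>
after step 4 (#4 pop() → 72): stack <>
after step 5 (#6 push(52)): stack <52>
after step 6 (#5 push(90)): stack <52,90>
after step 7 (#7 pop() → 90): stack <52>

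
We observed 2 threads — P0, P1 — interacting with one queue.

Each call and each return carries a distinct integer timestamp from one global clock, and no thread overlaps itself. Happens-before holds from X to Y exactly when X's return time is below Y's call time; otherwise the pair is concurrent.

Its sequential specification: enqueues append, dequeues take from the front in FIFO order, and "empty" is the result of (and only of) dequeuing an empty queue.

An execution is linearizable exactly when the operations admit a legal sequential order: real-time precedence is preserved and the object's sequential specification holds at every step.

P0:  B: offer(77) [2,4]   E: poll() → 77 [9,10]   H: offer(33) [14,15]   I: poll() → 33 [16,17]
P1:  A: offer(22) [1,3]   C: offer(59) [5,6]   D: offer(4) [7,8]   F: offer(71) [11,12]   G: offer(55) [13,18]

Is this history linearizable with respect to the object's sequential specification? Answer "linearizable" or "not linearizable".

events 1..16 are fine; event 17 — the response of I at time 17 — makes the prefix non-linearizable
no legal order exists: 2 real-time-consistent candidates over 8 completed queue operations, all rejected
completion choices over the 1 pending operation (G) were checked; none helps
take A, B, C, D, E, F, H, I (pending dropped): step 5 already fails, because E poll() → 77 cannot occur there
take B, A, C, D, E, F, H, I (pending dropped): step 8 already fails, because I poll() → 33 cannot occur there

not linearizable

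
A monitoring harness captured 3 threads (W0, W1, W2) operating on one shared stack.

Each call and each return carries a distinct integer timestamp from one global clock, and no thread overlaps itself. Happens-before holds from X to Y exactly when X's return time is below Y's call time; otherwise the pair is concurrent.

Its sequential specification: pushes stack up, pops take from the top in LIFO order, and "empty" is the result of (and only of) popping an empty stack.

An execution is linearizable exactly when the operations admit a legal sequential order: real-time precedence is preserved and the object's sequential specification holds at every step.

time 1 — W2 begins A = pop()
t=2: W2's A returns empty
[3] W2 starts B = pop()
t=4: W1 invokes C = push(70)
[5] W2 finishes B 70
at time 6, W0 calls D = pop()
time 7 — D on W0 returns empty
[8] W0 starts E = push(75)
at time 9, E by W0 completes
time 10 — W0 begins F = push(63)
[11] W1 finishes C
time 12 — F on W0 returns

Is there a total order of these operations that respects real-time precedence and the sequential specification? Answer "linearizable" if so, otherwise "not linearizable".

one valid linearization: A, C, B, D, E, F
step 1: A pop() → empty — stack <>
step 2: C push(70) — stack <70>
step 3: B pop() → 70 — stack <>
step 4: D pop() → empty — stack <>
step 5: E push(75) — stack <75>
step 6: F push(63) — stack <75,63>

linearizable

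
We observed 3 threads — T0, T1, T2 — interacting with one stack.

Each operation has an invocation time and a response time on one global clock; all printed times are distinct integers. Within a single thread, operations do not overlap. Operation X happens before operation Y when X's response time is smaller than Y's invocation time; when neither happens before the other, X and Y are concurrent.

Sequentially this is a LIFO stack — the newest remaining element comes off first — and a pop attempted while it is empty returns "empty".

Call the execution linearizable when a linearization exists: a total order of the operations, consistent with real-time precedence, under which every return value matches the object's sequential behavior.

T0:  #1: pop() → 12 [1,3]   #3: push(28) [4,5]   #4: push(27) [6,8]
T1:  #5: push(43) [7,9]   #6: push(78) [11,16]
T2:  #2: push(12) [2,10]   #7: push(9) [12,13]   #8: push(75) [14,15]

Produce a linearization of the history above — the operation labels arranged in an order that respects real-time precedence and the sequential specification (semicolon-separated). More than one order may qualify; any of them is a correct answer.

#2; #1; #3; #4; #5; #6; #7; #8

1. #2 push(12), leaving stack <12>
2. #1 pop() → 12, leaving stack <>
3. #3 push(28), leaving stack <28>
4. #4 push(27), leaving stack <28,27>
5. #5 push(43), leaving stack <28,27,43>
6. #6 push(78), leaving stack <28,27,43,78>
7. #7 push(9), leaving stack <28,27,43,78,9>
8. #8 push(75), leaving stack <28,27,43,78,9,75>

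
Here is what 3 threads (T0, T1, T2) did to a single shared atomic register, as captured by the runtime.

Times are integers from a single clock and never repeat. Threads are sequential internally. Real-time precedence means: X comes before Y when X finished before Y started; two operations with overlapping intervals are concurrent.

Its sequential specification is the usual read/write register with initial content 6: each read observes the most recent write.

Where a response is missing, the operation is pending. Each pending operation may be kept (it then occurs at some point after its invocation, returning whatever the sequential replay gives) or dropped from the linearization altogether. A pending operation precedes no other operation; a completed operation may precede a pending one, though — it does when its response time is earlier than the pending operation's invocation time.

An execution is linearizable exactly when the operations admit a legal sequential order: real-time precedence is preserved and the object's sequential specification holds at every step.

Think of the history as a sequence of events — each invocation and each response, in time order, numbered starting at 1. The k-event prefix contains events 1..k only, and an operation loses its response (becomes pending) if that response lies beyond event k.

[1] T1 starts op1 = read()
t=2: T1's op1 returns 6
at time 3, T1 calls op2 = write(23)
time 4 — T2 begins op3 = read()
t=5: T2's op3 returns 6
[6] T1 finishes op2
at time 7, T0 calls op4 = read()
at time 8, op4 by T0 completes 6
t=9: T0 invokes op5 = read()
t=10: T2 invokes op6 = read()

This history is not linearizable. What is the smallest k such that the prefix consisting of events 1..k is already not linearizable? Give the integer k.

8

events 1..7 are still linearizable — one witness is op1, op3, op2:
after step 1 (op1 read() → 6): value 6
after step 2 (op3 read() → 6): value 6
after step 3 (op2 write(23)): value 23
at event 8 (op4's time-8 response) nothing linearizes any more
take op1, op2, op3, op4: step 3 already fails, because op3 read() → 6 cannot occur there
take op1, op3, op2, op4: step 4 already fails, because op4 read() → 6 cannot occur there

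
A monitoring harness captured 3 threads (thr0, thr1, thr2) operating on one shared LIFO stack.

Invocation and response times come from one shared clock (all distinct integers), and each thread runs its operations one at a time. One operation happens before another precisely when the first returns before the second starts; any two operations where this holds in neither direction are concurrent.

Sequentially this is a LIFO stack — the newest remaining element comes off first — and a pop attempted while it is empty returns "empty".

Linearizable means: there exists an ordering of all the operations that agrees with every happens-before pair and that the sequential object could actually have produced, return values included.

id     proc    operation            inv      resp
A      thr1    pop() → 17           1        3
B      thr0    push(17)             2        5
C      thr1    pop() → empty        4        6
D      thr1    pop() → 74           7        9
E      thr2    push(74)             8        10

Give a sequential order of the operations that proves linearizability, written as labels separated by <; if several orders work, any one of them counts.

B < A < C < E < D

1. B push(17), leaving stack <17>
2. A pop() → 17, leaving stack <>
3. C pop() → empty, leaving stack <>
4. E push(74), leaving stack <74>
5. D pop() → 74, leaving stack <>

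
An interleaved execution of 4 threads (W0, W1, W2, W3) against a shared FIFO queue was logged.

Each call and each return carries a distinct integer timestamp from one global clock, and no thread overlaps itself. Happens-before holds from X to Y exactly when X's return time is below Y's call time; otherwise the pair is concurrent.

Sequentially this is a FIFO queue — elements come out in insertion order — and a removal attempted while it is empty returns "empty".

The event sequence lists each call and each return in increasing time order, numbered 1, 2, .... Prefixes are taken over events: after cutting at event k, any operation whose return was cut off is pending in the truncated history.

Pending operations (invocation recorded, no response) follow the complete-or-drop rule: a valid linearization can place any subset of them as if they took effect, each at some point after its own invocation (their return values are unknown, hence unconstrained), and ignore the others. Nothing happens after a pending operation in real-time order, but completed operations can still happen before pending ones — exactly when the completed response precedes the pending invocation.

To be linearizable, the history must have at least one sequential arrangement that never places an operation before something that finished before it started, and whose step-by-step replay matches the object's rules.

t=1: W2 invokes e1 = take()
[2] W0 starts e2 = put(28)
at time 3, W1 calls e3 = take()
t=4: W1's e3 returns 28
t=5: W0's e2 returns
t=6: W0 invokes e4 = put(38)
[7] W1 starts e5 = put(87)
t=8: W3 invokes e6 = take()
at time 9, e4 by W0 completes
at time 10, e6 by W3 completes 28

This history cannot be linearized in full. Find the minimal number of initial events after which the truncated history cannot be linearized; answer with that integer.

10

one valid order for events 1..9 is e1, e2, e3, e4:
1. e1 take() (pending, included), leaving queue <>
2. e2 put(28), leaving queue <28>
3. e3 take() → 28, leaving queue <>
4. e4 put(38), leaving queue <38>
include event 10 — e6 responding at 10 — and every candidate order breaks
completion choices over the 2 pending operations (e1, e5) were checked; none helps
e.g. e2, e3, e4, e6 (pending dropped): illegal at step 4, since e6 take() → 28 cannot apply there
e.g. e2, e3, e6, e4 (pending dropped): illegal at step 3, since e6 take() → 28 cannot apply there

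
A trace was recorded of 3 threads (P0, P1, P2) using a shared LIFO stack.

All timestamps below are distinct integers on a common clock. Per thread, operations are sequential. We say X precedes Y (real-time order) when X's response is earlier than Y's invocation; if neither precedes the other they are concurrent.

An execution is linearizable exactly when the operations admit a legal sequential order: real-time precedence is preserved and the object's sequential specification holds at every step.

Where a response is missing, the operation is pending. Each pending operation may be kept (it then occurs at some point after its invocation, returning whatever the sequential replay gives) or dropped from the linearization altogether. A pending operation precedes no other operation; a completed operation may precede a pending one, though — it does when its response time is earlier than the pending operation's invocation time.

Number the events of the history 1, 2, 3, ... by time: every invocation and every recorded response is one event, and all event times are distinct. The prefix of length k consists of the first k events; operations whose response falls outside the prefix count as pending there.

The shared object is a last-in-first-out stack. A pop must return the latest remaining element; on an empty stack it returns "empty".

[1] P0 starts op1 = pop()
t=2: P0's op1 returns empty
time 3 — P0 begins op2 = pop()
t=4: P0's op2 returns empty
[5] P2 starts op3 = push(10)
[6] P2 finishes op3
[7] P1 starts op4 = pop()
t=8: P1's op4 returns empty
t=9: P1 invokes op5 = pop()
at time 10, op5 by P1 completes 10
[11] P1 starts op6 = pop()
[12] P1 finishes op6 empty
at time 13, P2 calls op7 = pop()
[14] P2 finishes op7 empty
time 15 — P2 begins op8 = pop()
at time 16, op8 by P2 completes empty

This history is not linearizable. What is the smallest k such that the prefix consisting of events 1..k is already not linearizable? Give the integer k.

8

events 1..7 are linearizable; a witness order is op1, op2, op3:
step 1: op1 pop() → empty — stack <>
step 2: op2 pop() → empty — stack <>
step 3: op3 push(10) — stack <10>
adding event 8 (op4 responds at 8) leaves no legal real-time order
e.g. op1, op2, op3, op4: illegal at step 4, since op4 pop() → empty cannot apply there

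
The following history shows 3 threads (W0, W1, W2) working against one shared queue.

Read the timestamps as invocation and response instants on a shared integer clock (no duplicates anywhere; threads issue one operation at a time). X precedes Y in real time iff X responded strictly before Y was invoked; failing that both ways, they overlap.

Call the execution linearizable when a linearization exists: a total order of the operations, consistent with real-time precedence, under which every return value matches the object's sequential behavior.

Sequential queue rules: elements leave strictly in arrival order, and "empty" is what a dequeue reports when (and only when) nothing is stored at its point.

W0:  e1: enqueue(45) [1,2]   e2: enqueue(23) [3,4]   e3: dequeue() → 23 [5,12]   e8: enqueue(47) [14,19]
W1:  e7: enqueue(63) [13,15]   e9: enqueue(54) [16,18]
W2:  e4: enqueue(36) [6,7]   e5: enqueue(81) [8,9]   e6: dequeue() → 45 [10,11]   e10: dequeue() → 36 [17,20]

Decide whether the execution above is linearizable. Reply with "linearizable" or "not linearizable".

linearizable

a witness: e1, e2, e4, e5, e6, e3, e7, e8, e9, e10
step 1: e1 enqueue(45) — queue <45>
step 2: e2 enqueue(23) — queue <45,23>
step 3: e4 enqueue(36) — queue <45,23,36>
step 4: e5 enqueue(81) — queue <45,23,36,81>
step 5: e6 dequeue() → 45 — queue <23,36,81>
step 6: e3 dequeue() → 23 — queue <36,81>
step 7: e7 enqueue(63) — queue <36,81,63>
step 8: e8 enqueue(47) — queue <36,81,63,47>
step 9: e9 enqueue(54) — queue <36,81,63,47,54>
step 10: e10 dequeue() → 36 — queue <81,63,47,54>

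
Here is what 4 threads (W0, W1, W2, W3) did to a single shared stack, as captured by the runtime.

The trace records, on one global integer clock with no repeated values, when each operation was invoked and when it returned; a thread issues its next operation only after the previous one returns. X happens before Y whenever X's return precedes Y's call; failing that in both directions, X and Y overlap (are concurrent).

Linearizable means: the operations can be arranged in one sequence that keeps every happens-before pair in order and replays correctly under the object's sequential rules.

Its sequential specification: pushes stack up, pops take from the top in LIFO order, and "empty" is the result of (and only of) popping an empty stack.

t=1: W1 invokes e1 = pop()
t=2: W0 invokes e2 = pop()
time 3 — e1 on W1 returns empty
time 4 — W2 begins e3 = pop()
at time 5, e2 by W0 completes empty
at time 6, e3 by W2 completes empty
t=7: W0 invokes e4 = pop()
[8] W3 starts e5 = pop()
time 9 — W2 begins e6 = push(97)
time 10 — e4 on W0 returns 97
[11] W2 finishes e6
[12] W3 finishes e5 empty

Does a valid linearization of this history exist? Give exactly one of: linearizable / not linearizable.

linearizable

witness order: e1, e2, e3, e5, e6, e4
step 1: e1 pop() → empty — stack <>
step 2: e2 pop() → empty — stack <>
step 3: e3 pop() → empty — stack <>
step 4: e5 pop() → empty — stack <>
step 5: e6 push(97) — stack <97>
step 6: e4 pop() → 97 — stack <>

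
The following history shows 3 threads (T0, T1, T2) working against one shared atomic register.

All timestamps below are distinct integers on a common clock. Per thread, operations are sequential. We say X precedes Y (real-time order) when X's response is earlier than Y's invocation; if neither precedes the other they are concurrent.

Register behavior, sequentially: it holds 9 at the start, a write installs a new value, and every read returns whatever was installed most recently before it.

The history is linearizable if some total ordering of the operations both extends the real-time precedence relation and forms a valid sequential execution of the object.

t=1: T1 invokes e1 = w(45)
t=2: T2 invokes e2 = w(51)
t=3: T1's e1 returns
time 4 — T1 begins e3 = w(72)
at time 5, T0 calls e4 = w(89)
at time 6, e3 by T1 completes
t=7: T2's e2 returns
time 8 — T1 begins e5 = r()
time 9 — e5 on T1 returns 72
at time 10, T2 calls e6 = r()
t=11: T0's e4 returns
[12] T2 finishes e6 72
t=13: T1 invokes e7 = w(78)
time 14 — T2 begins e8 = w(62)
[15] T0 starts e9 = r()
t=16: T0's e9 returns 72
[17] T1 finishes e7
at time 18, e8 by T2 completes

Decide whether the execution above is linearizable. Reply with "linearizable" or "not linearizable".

one valid linearization: e1, e2, e4, e3, e5, e6, e9, e7, e8
after step 1 (e1 w(45)): value 45
after step 2 (e2 w(51)): value 51
after step 3 (e4 w(89)): value 89
after step 4 (e3 w(72)): value 72
after step 5 (e5 r() → 72): value 72
after step 6 (e6 r() → 72): value 72
after step 7 (e9 r() → 72): value 72
after step 8 (e7 w(78)): value 78
after step 9 (e8 w(62)): value 62

linearizable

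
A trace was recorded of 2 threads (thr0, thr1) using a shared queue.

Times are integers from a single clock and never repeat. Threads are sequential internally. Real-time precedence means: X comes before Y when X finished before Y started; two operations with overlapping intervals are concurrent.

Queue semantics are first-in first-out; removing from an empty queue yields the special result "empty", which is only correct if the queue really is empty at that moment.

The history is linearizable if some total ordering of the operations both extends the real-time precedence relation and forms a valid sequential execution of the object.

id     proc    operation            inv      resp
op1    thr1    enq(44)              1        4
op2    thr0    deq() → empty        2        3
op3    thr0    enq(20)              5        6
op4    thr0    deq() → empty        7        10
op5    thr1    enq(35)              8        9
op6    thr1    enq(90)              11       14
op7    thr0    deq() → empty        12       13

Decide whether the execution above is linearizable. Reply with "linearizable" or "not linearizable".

not linearizable

already the first 10 events (up to op4's response at time 10) admit no linearization; the first 9 still do
4 orders of the 5 completed queue ops respect real time; none is legal
for example op1, op2, op3, op4, op5 fails at step 2: op2 deq() → empty is not legal there
for example op1, op2, op3, op5, op4 fails at step 2: op2 deq() → empty is not legal there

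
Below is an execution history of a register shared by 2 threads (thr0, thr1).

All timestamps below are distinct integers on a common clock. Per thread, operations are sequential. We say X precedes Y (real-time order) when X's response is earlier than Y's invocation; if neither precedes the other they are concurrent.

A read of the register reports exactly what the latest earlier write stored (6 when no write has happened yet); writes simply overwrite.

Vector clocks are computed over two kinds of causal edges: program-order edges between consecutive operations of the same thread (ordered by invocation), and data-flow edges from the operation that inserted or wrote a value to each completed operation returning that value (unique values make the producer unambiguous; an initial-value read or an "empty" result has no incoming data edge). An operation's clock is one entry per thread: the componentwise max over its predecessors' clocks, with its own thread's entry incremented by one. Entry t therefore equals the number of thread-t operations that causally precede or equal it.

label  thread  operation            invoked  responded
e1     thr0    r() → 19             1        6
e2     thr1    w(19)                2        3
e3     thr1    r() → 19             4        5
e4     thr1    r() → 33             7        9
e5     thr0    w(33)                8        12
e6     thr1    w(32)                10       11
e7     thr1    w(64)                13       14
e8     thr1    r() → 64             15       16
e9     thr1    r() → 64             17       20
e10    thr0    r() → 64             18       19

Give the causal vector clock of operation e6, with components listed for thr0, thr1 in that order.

invoked at 2, e2 has no predecessors; its own thr1 bump gives (0, 1)
merge at e3 (invoked 4): VC(e2)=(0, 1), own-thread bump on thr1 → (0, 2)
merge at e1 (invoked 1): VC(e2)=(0, 1), own-thread bump on thr0 → (1, 1)
merge at e5 (invoked 8): VC(e1)=(1, 1), own-thread bump on thr0 → (2, 1)
merge at e4 (invoked 7): VC(e3)=(0, 2), VC(e5)=(2, 1), own-thread bump on thr1 → (2, 3)
merge at e6 (invoked 10): VC(e4)=(2, 3), own-thread bump on thr1 → (2, 4)
merge at e7 (invoked 13): VC(e6)=(2, 4), own-thread bump on thr1 → (2, 5)
merge at e8 (invoked 15): VC(e7)=(2, 5), own-thread bump on thr1 → (2, 6)
merge at e10 (invoked 18): VC(e5)=(2, 1), VC(e7)=(2, 5), own-thread bump on thr0 → (3, 5)
merge at e9 (invoked 17): VC(e7)=(2, 5), VC(e8)=(2, 6), own-thread bump on thr1 → (2, 7)
target: VC(e6) = (2, 4)

(2, 4)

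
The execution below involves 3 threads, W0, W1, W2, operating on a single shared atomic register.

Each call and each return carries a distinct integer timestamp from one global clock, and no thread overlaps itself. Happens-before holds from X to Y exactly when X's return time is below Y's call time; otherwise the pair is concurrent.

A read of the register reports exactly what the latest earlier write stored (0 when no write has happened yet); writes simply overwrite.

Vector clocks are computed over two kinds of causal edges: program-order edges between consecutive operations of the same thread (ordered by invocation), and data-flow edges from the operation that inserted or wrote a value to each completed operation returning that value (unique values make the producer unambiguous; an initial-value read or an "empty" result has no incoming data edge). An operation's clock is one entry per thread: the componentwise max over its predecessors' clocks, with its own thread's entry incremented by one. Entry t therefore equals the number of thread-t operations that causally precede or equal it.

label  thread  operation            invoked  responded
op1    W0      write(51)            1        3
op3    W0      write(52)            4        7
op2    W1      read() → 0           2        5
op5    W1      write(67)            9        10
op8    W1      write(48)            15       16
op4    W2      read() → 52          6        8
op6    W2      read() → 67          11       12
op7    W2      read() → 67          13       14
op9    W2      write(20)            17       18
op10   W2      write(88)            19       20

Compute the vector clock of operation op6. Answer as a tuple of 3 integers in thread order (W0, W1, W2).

(2, 2, 2)

root op op2, invoked 2: fresh clock plus W1's own tick → (0, 1, 0)
root op op1, invoked 1: fresh clock plus W0's own tick → (1, 0, 0)
merge at op5 (invoked 9): VC(op2)=(0, 1, 0), own-thread bump on W1 → (0, 2, 0)
merge at op3 (invoked 4): VC(op1)=(1, 0, 0), own-thread bump on W0 → (2, 0, 0)
merge at op8 (invoked 15): VC(op5)=(0, 2, 0), own-thread bump on W1 → (0, 3, 0)
merge at op4 (invoked 6): VC(op3)=(2, 0, 0), own-thread bump on W2 → (2, 0, 1)
merge at op6 (invoked 11): VC(op4)=(2, 0, 1), VC(op5)=(0, 2, 0), own-thread bump on W2 → (2, 2, 2)
merge at op7 (invoked 13): VC(op5)=(0, 2, 0), VC(op6)=(2, 2, 2), own-thread bump on W2 → (2, 2, 3)
merge at op9 (invoked 17): VC(op7)=(2, 2, 3), own-thread bump on W2 → (2, 2, 4)
merge at op10 (invoked 19): VC(op9)=(2, 2, 4), own-thread bump on W2 → (2, 2, 5)
target: VC(op6) = (2, 2, 2)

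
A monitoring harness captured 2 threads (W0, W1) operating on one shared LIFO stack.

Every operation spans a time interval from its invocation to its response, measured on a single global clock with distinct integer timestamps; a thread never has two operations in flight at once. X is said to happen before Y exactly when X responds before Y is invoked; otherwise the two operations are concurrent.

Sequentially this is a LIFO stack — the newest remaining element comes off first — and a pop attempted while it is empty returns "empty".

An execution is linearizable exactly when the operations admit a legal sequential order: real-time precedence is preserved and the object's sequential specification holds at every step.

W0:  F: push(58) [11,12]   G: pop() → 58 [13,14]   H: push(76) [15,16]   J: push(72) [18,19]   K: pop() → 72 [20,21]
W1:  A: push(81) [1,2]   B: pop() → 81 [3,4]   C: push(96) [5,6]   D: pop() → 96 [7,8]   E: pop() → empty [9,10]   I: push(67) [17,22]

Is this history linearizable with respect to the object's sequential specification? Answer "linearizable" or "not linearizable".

witness order: A, B, C, D, E, F, G, H, I, J, K
1. A push(81), leaving stack <81>
2. B pop() → 81, leaving stack <>
3. C push(96), leaving stack <96>
4. D pop() → 96, leaving stack <>
5. E pop() → empty, leaving stack <>
6. F push(58), leaving stack <58>
7. G pop() → 58, leaving stack <>
8. H push(76), leaving stack <76>
9. I push(67), leaving stack <76,67>
10. J push(72), leaving stack <76,67,72>
11. K pop() → 72, leaving stack <76,67>

linearizable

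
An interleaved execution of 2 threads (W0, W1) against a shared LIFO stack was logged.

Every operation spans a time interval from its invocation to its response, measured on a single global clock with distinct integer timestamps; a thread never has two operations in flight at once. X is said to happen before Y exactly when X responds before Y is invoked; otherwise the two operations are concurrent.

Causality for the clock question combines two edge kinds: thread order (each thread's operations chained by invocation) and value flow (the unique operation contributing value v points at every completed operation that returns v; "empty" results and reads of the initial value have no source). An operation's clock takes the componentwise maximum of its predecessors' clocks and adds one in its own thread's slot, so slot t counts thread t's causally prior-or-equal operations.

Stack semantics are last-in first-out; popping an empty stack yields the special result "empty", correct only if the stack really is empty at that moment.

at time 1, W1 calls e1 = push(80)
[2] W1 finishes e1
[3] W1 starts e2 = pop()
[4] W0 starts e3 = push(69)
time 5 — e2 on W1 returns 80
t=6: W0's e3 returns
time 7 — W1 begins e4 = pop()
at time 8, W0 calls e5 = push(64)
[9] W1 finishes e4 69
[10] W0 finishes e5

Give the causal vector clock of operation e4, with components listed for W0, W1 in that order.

e1, invoked 1, has no incoming edges; only W1's bump applies → (0, 1)
e3, invoked 4, has no incoming edges; only W0's bump applies → (1, 0)
e2 (invocation 3): componentwise max over VC(e1)=(0, 1), +1 at W1, giving (0, 2)
e5 (invocation 8): componentwise max over VC(e3)=(1, 0), +1 at W0, giving (2, 0)
e4 (invocation 7): componentwise max over VC(e2)=(0, 2), VC(e3)=(1, 0), +1 at W1, giving (1, 3)
target: VC(e4) = (1, 3)

(1, 3)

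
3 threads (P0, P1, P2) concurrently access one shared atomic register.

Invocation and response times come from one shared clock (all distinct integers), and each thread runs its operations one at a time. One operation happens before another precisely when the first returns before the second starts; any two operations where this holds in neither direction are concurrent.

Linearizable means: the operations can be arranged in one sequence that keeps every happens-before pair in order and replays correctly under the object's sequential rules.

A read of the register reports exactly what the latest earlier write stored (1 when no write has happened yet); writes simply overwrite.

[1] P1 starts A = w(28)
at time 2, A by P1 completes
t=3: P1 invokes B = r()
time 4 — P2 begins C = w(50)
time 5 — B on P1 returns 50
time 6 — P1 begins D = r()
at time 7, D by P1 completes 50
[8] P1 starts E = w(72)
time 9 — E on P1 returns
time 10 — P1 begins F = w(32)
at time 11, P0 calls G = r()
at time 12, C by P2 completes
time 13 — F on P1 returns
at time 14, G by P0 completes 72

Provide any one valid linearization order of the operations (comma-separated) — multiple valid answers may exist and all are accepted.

1. A w(28), leaving value 28
2. C w(50), leaving value 50
3. B r() → 50, leaving value 50
4. D r() → 50, leaving value 50
5. E w(72), leaving value 72
6. G r() → 72, leaving value 72
7. F w(32), leaving value 32

A, C, B, D, E, G, F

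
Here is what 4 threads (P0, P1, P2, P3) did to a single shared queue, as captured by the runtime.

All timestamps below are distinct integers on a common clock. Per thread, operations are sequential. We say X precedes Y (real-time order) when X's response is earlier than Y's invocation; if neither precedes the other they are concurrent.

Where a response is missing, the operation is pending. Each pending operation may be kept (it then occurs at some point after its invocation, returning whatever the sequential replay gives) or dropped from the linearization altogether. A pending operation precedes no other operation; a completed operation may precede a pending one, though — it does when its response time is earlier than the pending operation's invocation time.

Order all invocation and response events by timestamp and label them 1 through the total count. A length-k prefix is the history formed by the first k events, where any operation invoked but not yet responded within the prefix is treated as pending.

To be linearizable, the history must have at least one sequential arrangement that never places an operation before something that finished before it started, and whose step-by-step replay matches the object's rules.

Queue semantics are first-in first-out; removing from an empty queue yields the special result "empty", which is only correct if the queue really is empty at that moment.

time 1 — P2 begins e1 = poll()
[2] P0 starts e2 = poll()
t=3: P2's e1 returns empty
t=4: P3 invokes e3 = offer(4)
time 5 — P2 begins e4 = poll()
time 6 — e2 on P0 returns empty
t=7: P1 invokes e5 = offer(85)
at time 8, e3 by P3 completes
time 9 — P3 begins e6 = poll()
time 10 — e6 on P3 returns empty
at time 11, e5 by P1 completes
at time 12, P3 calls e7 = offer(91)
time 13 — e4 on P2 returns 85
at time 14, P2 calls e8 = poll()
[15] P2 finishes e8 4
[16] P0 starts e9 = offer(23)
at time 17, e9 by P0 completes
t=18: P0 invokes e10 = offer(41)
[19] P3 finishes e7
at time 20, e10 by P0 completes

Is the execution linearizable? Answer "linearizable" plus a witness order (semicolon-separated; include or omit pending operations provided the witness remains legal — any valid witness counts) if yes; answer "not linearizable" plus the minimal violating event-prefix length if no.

not linearizable — minimal violating prefix: 13 events

prefix check: 1..12 passes, 1..13 fails once e4's time-13 response joins
real-time-consistent orders of the 6 completed operations: 37 — all fail the queue replay
including or dropping the 1 pending operation (e7) in any combination fails
sample order e1, e2, e3, e4, e5, e6 (pending dropped) stalls at step 4 — e4 poll() → 85 has no legal effect
sample order e1, e2, e3, e4, e6, e5 (pending dropped) stalls at step 4 — e4 poll() → 85 has no legal effect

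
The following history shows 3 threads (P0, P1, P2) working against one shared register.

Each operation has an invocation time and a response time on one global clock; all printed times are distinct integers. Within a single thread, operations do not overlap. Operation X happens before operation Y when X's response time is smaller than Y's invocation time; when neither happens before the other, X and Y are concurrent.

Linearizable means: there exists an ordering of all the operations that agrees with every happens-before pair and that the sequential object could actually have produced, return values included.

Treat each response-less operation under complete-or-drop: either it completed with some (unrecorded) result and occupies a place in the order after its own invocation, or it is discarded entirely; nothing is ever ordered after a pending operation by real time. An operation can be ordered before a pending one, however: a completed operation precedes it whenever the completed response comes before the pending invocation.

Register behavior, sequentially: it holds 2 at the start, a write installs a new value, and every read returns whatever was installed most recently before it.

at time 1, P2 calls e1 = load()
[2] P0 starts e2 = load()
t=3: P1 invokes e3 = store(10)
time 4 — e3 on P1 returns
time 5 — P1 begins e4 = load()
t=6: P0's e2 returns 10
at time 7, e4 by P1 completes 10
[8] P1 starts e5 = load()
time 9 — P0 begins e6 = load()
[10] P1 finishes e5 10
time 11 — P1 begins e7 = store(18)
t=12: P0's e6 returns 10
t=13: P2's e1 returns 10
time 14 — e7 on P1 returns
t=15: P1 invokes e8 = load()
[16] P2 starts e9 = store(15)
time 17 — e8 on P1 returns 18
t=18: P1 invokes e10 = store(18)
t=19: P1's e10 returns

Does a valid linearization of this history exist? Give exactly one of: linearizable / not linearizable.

one valid linearization: e3, e1, e2, e4, e5, e6, e7, e8, e9, e10
after step 1 (e3 store(10)): value 10
after step 2 (e1 load() → 10): value 10
after step 3 (e2 load() → 10): value 10
after step 4 (e4 load() → 10): value 10
after step 5 (e5 load() → 10): value 10
after step 6 (e6 load() → 10): value 10
after step 7 (e7 store(18)): value 18
after step 8 (e8 load() → 18): value 18
after step 9 (e9 store(15) (pending, included)): value 15
after step 10 (e10 store(18)): value 18

linearizable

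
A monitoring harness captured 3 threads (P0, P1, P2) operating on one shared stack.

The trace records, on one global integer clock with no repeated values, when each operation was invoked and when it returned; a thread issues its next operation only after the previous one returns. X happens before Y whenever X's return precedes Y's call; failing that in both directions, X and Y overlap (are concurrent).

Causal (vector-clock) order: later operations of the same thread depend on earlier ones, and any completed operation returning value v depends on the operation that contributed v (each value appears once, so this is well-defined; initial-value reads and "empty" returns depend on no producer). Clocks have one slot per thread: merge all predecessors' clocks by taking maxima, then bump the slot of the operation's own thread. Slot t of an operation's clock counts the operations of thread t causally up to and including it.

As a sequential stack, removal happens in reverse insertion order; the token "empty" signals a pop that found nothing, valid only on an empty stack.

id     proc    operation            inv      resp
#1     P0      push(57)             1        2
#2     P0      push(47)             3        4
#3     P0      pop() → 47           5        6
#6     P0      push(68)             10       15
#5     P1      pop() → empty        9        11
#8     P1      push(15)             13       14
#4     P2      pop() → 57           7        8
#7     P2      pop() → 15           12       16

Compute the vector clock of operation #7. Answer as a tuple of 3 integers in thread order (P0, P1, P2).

invoked at 9, #5 has no predecessors; its own P1 bump gives (0, 1, 0)
invoked at 1, #1 has no predecessors; its own P0 bump gives (1, 0, 0)
from VC(#5)=(0, 1, 0), #8 (invoked 13) maxes components and bumps P1 → (0, 2, 0)
from VC(#1)=(1, 0, 0), #4 (invoked 7) maxes components and bumps P2 → (1, 0, 1)
from VC(#1)=(1, 0, 0), #2 (invoked 3) maxes components and bumps P0 → (2, 0, 0)
from VC(#2)=(2, 0, 0), #3 (invoked 5) maxes components and bumps P0 → (3, 0, 0)
from VC(#3)=(3, 0, 0), #6 (invoked 10) maxes components and bumps P0 → (4, 0, 0)
from VC(#4)=(1, 0, 1), VC(#8)=(0, 2, 0), #7 (invoked 12) maxes components and bumps P2 → (1, 2, 2)
target: VC(#7) = (1, 2, 2)

(1, 2, 2)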